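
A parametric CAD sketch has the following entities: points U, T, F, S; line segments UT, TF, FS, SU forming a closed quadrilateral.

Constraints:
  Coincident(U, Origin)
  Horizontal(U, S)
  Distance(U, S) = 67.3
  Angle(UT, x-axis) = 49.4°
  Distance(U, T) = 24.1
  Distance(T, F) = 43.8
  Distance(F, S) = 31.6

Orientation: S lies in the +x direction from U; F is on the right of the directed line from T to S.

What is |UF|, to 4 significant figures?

44.54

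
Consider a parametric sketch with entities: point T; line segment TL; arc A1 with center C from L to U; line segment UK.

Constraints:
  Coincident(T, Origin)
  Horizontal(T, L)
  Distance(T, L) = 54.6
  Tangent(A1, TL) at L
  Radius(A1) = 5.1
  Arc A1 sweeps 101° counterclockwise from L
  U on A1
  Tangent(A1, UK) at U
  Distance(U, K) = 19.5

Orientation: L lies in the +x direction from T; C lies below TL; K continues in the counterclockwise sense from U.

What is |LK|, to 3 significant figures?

25.2

On A1, L sits at bearing 90° from C; a 101° counterclockwise sweep puts U at bearing 191°, so U = C + 5.1·(cos 191°, sin 191°) = (49.6, -6.07). The tangent condition forces CU to be normal to UK, so UK runs along (−sin 191°, cos 191°); with |UK| = 19.5, K = (53.3, -25.2). Then |LK| = |K − L| = 25.2.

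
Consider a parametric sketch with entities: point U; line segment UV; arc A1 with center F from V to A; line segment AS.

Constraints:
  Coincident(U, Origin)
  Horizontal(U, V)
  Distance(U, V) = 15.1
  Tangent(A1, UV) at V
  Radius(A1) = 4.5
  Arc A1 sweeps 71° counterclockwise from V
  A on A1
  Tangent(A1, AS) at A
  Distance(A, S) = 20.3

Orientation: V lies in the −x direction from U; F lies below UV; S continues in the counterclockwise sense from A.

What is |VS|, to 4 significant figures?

24.74

U is at the origin; UV is horizontal with |UV| = 15.1 and V on the −x side, so V = (-15.10, 0.000). The tangent condition forces FV to be normal to UV, so F = V + (0, -4.5) = (-15.10, -4.500). On A1, V sits at bearing 90° from F; a 71° counterclockwise sweep puts A at bearing 161°, so A = F + 4.5·(cos 161°, sin 161°) = (-19.35, -3.035). The tangent condition forces FA to be normal to AS, so AS runs along (−sin 161°, cos 161°); with |AS| = 20.3, S = (-25.96, -22.23). Then |VS| = |S − V| = 24.74.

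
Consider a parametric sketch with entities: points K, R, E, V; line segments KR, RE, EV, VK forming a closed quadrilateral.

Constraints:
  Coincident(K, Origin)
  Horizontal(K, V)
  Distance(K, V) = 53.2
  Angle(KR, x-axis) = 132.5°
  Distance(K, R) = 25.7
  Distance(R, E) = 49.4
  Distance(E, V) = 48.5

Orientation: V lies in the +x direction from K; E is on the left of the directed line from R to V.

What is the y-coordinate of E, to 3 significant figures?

40.8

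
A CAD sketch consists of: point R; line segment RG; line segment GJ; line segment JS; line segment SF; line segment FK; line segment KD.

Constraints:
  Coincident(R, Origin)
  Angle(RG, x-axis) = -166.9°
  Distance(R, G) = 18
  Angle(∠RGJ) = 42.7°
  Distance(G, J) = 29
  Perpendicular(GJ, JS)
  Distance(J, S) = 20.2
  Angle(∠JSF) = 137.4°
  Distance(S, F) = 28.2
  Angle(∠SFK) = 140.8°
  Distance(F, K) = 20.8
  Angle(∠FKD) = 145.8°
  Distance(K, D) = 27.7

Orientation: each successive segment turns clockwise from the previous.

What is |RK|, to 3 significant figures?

39.7

∠JSF = 137.4° gives SF at -76.8° from the x-axis; with |SF| = 28.2, F = (21.9, -18.9). ∠SFK = 140.8° gives FK at -116° from the x-axis; with |FK| = 20.8, K = (12.8, -37.6). Then |RK| = |K − R| = 39.7.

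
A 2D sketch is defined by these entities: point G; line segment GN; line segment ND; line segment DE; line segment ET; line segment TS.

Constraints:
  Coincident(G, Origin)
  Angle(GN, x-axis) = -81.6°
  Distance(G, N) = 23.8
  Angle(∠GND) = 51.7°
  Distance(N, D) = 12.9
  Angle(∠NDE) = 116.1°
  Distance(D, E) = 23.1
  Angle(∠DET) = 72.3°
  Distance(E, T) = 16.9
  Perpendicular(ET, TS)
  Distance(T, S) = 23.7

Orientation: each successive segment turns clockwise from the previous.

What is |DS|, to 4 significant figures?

10.02

G is at the origin; GN runs at -81.6° with length 23.8, so N = (3.477, -23.54). ∠GND = 51.7° gives ND at 150.1° from the x-axis; with |ND| = 12.9, D = (-7.706, -17.11). ∠NDE = 116.1° gives DE at 86.20° from the x-axis; with |DE| = 23.1, E = (-6.175, 5.935). ∠DET = 72.3° gives ET at -21.50° from the x-axis; with |ET| = 16.9, T = (9.549, -0.2588). The perpendicularity gives TS at right angles to ET, so TS runs at -111.5°; with |TS| = 23.7, S = (0.8627, -22.31). Then |DS| = |S − D| = 10.02.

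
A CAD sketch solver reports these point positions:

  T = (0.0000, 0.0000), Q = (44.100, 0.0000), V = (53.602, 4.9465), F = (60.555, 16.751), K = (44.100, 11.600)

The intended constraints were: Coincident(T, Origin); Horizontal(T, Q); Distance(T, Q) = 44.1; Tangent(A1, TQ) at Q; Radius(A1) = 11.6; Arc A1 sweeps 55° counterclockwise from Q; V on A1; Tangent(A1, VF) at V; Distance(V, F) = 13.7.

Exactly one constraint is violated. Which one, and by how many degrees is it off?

Tangent(A1, VF) at V — off by 4.50°.

T = (0.00, 0.00) ✓; T.y = 0.00, Q.y = 0.00 ✓; |TQ| = 44.10 ✓; ∠(KQ, QT) = 90.00° ✓; |KQ| = 11.60 ✓; bearing(K→V) − bearing(K→Q) = 55.00° ✓; |KV| = 11.60 ✓; ∠(KV, VF) = 85.50° ✗; |VF| = 13.70 ✓.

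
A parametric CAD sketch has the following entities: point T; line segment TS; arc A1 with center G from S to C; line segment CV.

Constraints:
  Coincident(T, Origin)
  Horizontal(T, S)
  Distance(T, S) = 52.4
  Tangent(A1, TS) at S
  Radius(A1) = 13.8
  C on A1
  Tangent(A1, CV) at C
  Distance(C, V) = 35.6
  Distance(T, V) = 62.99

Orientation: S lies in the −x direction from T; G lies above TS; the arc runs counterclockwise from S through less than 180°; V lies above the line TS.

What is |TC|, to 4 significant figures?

41.04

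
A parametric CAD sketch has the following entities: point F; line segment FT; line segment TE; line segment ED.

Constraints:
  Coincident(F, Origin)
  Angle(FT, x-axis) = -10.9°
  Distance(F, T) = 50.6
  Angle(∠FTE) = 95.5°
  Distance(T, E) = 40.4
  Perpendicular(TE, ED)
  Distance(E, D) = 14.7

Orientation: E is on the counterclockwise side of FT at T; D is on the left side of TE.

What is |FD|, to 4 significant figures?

57.62

F is at the origin; FT runs at -10.9° with length 50.6, so T = 50.6·(cos -10.9°, sin -10.9°) = (49.69, -9.568). ∠FTE = 95.5°, so TE runs at -10.9° + (180° − 95.5°) = 73.60° from the x-axis; with |TE| = 40.4, E = T + 40.4·(cos 73.60°, sin 73.60°) = (61.09, 29.19). The perpendicularity gives ED at right angles to TE; with |ED| = 14.7 on the left of TE, D = E + 14.7·(-0.9593, 0.2823) = (46.99, 33.34). Then |FD| = |D − F| = 57.62.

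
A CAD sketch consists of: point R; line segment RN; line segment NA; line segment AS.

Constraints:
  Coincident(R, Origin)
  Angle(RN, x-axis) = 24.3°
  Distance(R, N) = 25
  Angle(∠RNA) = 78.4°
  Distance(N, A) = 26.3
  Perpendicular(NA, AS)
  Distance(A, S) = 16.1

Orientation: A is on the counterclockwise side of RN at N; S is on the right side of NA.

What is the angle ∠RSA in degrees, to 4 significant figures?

27.66°

R is at the origin; RN runs at 24.3° with length 25.0, so N = 25.0·(cos 24.3°, sin 24.3°) = (22.79, 10.29). ∠RNA = 78.4°, so NA runs at 24.3° + (180° − 78.4°) = 125.9° from the x-axis; with |NA| = 26.3, A = N + 26.3·(cos 125.9°, sin 125.9°) = (7.363, 31.59). NA is perpendicular to AS; with |AS| = 16.1 on the right of NA, S = A + 16.1·(0.8100, 0.5864) = (20.41, 41.03). Then cos ∠RSA = SR·SA / (|SR||SA|), giving 27.66°.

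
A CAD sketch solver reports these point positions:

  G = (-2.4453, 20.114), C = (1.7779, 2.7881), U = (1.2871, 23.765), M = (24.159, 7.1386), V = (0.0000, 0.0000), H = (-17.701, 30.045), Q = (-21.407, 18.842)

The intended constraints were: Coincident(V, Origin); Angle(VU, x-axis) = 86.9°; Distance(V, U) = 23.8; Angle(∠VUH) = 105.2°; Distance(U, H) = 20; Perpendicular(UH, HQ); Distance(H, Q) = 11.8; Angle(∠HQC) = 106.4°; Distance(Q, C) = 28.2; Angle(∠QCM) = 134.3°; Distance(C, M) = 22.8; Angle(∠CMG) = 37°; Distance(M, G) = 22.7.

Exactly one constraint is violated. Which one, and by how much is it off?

Distance(M, G) = 22.7 — off by 6.90.

V = (0.00, 0.00) ✓; VU at 86.90° ✓; |VU| = 23.80 ✓; ∠VUH = 105.2° ✓; |UH| = 20.00 ✓; ∠(UH, HQ) = 90.00° ✓; |HQ| = 11.80 ✓; ∠HQC = 106.4° ✓; |QC| = 28.20 ✓; ∠QCM = 134.3° ✓; |CM| = 22.80 ✓; ∠CMG = 37.00° ✓; |MG| = 29.60 ✗.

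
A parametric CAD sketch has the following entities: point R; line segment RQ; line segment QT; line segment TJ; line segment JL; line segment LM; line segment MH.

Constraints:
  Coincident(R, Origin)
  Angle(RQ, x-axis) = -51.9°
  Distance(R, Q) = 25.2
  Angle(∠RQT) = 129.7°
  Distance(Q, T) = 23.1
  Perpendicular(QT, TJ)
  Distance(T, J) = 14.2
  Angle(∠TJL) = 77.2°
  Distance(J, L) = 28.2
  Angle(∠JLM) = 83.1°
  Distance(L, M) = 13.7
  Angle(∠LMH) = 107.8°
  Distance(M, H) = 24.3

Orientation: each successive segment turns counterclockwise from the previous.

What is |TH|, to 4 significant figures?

4.372

∠JLM = 83.1° gives LM at -71.90° from the x-axis; with |LM| = 13.7, M = (15.63, -24.78). ∠LMH = 107.8° gives MH at 0.3000° from the x-axis; with |MH| = 24.3, H = (39.93, -24.65). Then |TH| = |H − T| = 4.372.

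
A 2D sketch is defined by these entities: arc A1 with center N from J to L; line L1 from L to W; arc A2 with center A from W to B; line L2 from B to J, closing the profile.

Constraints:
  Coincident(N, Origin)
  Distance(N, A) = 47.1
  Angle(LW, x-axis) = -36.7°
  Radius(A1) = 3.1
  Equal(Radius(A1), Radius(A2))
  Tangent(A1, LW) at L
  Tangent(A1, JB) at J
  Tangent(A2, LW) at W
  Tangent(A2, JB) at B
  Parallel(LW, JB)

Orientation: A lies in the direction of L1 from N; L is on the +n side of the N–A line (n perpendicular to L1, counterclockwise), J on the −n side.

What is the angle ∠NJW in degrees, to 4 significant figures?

82.50°

Tangency of A1 to both parallel lines with radius 3.1 puts L and J at N ± 3.1·n: L = (1.853, 2.486), J = (-1.853, -2.486). Equal radii place W and B the same way about A: W = A + 3.1·n = (39.62, -25.66), B = A − 3.1·n = (35.91, -30.63). Then cos ∠NJW = JN·JW / (|JN||JW|), giving 82.50°.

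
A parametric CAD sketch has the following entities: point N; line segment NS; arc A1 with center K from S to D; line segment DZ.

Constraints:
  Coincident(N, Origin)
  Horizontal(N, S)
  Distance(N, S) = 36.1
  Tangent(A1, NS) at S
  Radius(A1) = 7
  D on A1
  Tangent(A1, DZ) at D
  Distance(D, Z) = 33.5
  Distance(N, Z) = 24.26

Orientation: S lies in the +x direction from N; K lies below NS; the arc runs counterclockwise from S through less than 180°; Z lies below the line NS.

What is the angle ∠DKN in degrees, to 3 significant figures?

38.4°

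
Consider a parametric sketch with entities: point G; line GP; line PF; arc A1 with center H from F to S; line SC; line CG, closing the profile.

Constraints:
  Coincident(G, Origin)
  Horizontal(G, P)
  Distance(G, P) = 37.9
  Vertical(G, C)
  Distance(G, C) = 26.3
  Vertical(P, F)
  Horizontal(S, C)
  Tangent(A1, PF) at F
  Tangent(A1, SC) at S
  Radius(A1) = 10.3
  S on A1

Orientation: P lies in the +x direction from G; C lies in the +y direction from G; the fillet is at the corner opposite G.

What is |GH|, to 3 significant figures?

31.9

G is at the origin; GP is horizontal with |GP| = 37.9 and P on the +x side, so P = (37.9, 0.00). GC is vertical with |GC| = 26.3 and C on the +y side, so C = (0.00, 26.3). The virtual corner opposite G is at (37.9, 26.3). A1 meets PF tangentially, so HF is at right angles to PF and tangency of A1 to SC means the radius HS is perpendicular to SC, with radius 10.3, so the center H sits 10.3 in from both sides at H = (27.6, 16.0). Then |GH| = |H − G| = 31.9.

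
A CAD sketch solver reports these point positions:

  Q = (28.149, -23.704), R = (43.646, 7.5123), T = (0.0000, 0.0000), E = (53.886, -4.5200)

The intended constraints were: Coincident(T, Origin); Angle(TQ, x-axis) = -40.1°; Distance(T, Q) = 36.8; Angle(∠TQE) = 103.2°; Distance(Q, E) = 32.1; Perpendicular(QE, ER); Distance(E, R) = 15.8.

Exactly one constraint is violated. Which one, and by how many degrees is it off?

Perpendicular(QE, ER) — off by 3.70°.

T = (0.00, 0.00) ✓; TQ at -40.10° ✓; |TQ| = 36.80 ✓; ∠TQE = 103.2° ✓; |QE| = 32.10 ✓; ∠(QE, ER) = 93.70° ✗; |ER| = 15.80 ✓.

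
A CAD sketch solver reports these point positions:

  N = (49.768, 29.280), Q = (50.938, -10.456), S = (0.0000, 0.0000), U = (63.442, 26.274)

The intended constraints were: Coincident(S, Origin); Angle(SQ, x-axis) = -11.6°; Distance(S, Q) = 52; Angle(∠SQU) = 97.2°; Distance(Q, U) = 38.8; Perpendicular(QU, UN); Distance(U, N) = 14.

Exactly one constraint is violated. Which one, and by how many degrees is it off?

Perpendicular(QU, UN) — off by 6.40°.

S = (0.00, 0.00) ✓; SQ at -11.60° ✓; |SQ| = 52.00 ✓; ∠SQU = 97.20° ✓; |QU| = 38.80 ✓; ∠(QU, UN) = 96.40° ✗; |UN| = 14.00 ✓.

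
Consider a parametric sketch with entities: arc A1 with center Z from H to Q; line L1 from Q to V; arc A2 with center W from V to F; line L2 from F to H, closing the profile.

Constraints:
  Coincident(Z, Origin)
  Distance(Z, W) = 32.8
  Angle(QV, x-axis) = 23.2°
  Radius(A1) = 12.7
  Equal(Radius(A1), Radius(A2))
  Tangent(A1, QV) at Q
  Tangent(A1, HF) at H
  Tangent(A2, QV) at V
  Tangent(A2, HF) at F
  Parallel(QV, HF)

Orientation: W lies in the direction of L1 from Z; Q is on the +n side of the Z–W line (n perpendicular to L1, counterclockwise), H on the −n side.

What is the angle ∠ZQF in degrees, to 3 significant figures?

52.2°

Tangency of A1 to both parallel lines with radius 12.7 puts Q and H at Z ± 12.7·n: Q = (-5.00, 11.7), H = (5.00, -11.7). Equal radii place V and F the same way about W: V = W + 12.7·n = (25.1, 24.6), F = W − 12.7·n = (35.2, 1.25). Then cos ∠ZQF = QZ·QF / (|QZ||QF|), giving 52.2°.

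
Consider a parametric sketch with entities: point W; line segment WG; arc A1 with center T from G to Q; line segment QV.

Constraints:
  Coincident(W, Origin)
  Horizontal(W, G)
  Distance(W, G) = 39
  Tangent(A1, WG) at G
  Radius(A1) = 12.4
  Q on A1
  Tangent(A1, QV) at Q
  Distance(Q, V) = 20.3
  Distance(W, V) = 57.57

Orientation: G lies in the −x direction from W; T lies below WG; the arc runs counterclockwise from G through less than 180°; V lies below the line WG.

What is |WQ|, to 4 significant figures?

53.32

W is at the origin; WG is horizontal with |WG| = 39.0 and G on the −x side, so G = (-39.00, 0.000). A1 meets WG tangentially, so TG is at right angles to WG, so T = G + (0, -12.4) = (-39.00, -12.40). Since TQ ⟂ QV (tangency), |TV| = √(12.4² + 20.3²) = 23.79 regardless of where Q sits on A1. So V lies on both circle(W, 57.57) and circle(T, 23.79); the below-WG intersection is V = (-45.49, -35.29). Q is the foot of the tangent from V: Q = (-50.94, -15.73).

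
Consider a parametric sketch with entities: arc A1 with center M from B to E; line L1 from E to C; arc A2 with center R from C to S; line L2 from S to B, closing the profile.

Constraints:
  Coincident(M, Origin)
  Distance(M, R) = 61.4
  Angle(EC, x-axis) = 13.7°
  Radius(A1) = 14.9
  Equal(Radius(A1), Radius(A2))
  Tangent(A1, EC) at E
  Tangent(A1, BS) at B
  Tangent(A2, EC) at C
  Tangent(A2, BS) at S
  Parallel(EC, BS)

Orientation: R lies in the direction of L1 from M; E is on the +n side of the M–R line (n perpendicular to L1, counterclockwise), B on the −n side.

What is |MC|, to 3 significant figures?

63.2

The slot axis is L1's direction at 13.7°, so u = (cos 13.7°, sin 13.7°) = (0.972, 0.237) and n = (−sin 13.7°, cos 13.7°) = (-0.237, 0.972). M is at the origin and R lies 61.4 along u from M, so R = 61.4·u = (59.7, 14.5). Tangency of A1 to both parallel lines with radius 14.9 puts E and B at M ± 14.9·n: E = (-3.53, 14.5), B = (3.53, -14.5). Equal radii place C and S the same way about R: C = R + 14.9·n = (56.1, 29.0), S = R − 14.9·n = (63.2, 0.0658). Then |MC| = |C − M| = 63.2.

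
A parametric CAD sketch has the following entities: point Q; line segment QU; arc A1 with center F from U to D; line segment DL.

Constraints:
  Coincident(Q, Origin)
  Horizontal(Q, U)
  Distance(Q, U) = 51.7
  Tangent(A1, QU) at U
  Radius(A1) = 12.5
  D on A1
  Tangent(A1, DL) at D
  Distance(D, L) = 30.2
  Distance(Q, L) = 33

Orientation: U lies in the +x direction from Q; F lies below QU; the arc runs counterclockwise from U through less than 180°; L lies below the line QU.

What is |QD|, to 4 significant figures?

43.01

Q is at the origin; Q and U share the same y with |QU| = 51.7 and U on the +x side, so U = (51.70, 0.000). Tangency of A1 to QU means the radius FU is perpendicular to QU, so F = U + (0, -12.5) = (51.70, -12.50). Since FD ⟂ DL (tangency), |FL| = √(12.5² + 30.2²) = 32.68 regardless of where D sits on A1. So L lies on both circle(Q, 33.0) and circle(F, 32.68); the below-QU intersection is L = (21.51, -25.03). D is the foot of the tangent from L: D = (42.86, -3.664).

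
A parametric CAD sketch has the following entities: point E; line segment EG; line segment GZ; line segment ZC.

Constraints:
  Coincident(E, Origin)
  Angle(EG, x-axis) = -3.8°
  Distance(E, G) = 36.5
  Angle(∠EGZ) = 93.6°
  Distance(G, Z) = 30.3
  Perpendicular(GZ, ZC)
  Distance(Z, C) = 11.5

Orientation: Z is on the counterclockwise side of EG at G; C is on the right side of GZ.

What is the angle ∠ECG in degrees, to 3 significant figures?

35.0°

E is at the origin; EG runs at -3.8° with length 36.5, so G = 36.5·(cos -3.8°, sin -3.8°) = (36.4, -2.42). ∠EGZ = 93.6°, so GZ runs at -3.8° + (180° − 93.6°) = 82.6° from the x-axis; with |GZ| = 30.3, Z = G + 30.3·(cos 82.6°, sin 82.6°) = (40.3, 27.6). GZ is perpendicular to ZC; with |ZC| = 11.5 on the right of GZ, C = Z + 11.5·(0.992, -0.129) = (51.7, 26.1). Then cos ∠ECG = CE·CG / (|CE||CG|), giving 35.0°.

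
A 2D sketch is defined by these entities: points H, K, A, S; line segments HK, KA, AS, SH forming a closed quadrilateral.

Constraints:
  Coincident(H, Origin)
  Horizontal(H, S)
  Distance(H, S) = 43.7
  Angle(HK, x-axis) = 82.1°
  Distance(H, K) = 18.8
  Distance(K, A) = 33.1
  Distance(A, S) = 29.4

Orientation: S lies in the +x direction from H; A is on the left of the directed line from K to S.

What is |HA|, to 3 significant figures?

44.2

Checks: HK at 82.10° ✓; |KA| = 33.10 ✓; |AS| = 29.40 ✓.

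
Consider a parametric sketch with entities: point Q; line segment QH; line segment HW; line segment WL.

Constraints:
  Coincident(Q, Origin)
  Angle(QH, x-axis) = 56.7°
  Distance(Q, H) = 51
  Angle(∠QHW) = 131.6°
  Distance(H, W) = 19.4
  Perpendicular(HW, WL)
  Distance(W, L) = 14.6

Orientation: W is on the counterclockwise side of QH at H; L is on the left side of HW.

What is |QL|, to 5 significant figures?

58.230

Q is at the origin; QH runs at 56.7° with length 51.0, so H = 51.0·(cos 56.7°, sin 56.7°) = (28.000, 42.626). ∠QHW = 131.6°, so HW runs at 56.7° + (180° − 131.6°) = 105.10° from the x-axis; with |HW| = 19.4, W = H + 19.4·(cos 105.10°, sin 105.10°) = (22.946, 61.356). HW is perpendicular to WL; with |WL| = 14.6 on the left of HW, L = W + 14.6·(-0.96547, -0.26050) = (8.8505, 57.553). Then |QL| = |L − Q| = 58.230.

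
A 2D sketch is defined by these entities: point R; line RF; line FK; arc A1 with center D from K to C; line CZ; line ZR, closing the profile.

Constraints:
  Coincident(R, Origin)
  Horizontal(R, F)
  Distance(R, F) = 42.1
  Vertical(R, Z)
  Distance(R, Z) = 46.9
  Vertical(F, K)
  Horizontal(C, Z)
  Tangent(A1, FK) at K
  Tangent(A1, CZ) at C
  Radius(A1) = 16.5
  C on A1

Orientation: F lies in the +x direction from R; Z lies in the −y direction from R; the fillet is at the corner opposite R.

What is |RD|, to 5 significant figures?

39.743

RZ is vertical with |RZ| = 46.9 and Z on the −y side, so Z = (0.0000, -46.900). The virtual corner opposite R is at (42.100, -46.900). Tangency of A1 to FK means the radius DK is perpendicular to FK and A1 meets CZ tangentially, so DC is at right angles to CZ, with radius 16.5, so the center D sits 16.5 in from both sides at D = (25.600, -30.400). Then |RD| = |D − R| = 39.743.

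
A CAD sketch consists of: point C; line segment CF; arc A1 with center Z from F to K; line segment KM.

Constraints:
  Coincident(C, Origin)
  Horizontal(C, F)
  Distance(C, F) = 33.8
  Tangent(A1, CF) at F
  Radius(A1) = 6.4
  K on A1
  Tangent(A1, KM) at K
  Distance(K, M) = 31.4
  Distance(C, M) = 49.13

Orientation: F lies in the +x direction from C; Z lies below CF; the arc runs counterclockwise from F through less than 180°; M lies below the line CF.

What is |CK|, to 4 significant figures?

28.33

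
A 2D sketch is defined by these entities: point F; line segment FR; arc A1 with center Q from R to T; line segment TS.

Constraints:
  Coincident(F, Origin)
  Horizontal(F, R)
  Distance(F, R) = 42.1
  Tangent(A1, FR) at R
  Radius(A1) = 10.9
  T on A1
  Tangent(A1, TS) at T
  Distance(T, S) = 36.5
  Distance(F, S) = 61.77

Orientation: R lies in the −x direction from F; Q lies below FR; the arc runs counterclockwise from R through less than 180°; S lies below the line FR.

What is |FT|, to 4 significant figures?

54.29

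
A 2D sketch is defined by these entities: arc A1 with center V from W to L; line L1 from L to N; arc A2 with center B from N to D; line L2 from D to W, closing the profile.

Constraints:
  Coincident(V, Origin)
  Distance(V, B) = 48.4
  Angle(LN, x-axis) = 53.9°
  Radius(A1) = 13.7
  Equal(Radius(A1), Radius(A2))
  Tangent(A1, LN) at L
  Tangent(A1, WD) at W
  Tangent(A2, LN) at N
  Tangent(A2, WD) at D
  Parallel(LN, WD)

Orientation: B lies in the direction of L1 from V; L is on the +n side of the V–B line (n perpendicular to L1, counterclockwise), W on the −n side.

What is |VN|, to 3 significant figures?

50.3

The slot axis is L1's direction at 53.9°, so u = (cos 53.9°, sin 53.9°) = (0.589, 0.808) and n = (−sin 53.9°, cos 53.9°) = (-0.808, 0.589). V is at the origin and B lies 48.4 along u from V, so B = 48.4·u = (28.5, 39.1). Tangency of A1 to both parallel lines with radius 13.7 puts L and W at V ± 13.7·n: L = (-11.1, 8.07), W = (11.1, -8.07). Equal radii place N and D the same way about B: N = B + 13.7·n = (17.4, 47.2), D = B − 13.7·n = (39.6, 31.0). Then |VN| = |N − V| = 50.3.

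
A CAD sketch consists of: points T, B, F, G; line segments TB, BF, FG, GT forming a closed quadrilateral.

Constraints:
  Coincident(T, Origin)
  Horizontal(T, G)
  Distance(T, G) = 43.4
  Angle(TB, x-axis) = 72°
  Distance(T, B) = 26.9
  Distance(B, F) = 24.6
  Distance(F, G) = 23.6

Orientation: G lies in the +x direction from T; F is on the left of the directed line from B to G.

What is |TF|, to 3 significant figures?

38.6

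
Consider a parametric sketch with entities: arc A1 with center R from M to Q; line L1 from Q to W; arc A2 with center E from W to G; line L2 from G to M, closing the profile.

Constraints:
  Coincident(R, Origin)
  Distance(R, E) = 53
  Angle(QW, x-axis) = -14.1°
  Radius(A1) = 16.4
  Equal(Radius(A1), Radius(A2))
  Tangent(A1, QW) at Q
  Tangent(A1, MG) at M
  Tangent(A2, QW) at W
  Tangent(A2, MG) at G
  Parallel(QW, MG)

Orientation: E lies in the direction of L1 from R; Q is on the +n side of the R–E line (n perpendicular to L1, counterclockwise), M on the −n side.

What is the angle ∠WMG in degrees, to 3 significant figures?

31.8°

Tangency of A1 to both parallel lines with radius 16.4 puts Q and M at R ± 16.4·n: Q = (4.00, 15.9), M = (-4.00, -15.9). Equal radii place W and G the same way about E: W = E + 16.4·n = (55.4, 2.99), G = E − 16.4·n = (47.4, -28.8). Then cos ∠WMG = MW·MG / (|MW||MG|), giving 31.8°.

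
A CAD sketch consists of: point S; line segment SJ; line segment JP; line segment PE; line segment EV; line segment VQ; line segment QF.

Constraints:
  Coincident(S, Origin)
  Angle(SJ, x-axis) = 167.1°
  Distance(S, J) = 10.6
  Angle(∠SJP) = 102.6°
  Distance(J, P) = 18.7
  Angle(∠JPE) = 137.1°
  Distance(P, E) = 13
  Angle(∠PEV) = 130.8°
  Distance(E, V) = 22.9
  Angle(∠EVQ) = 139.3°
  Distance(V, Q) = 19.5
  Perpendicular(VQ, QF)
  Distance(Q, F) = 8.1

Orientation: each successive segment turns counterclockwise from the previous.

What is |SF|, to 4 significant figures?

31.97

S is at the origin; SJ runs at 167.1° with length 10.6, so J = (-10.33, 2.366). ∠SJP = 102.6° gives JP at -115.5° from the x-axis; with |JP| = 18.7, P = (-18.38, -14.51). ∠JPE = 137.1° gives PE at -72.60° from the x-axis; with |PE| = 13.0, E = (-14.50, -26.92). ∠PEV = 130.8° gives EV at -23.40° from the x-axis; with |EV| = 22.9, V = (6.521, -36.01). ∠EVQ = 139.3° gives VQ at 17.30° from the x-axis; with |VQ| = 19.5, Q = (25.14, -30.21). VQ is perpendicular to QF, so QF runs at 107.3°; with |QF| = 8.1, F = (22.73, -22.48). Then |SF| = |F − S| = 31.97.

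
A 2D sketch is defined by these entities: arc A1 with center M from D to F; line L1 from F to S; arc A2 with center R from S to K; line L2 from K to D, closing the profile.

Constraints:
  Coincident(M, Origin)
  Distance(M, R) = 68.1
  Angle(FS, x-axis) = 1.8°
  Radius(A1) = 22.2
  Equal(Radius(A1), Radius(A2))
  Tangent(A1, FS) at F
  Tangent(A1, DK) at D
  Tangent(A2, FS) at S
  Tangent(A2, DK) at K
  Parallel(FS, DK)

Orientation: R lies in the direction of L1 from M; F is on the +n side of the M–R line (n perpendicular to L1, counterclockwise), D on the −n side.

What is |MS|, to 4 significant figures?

71.63

The slot axis is L1's direction at 1.8°, so u = (cos 1.8°, sin 1.8°) = (0.9995, 0.03141) and n = (−sin 1.8°, cos 1.8°) = (-0.03141, 0.9995). M is at the origin and R lies 68.1 along u from M, so R = 68.1·u = (68.07, 2.139). Tangency of A1 to both parallel lines with radius 22.2 puts F and D at M ± 22.2·n: F = (-0.6973, 22.19), D = (0.6973, -22.19). Equal radii place S and K the same way about R: S = R + 22.2·n = (67.37, 24.33), K = R − 22.2·n = (68.76, -20.05). Then |MS| = |S − M| = 71.63.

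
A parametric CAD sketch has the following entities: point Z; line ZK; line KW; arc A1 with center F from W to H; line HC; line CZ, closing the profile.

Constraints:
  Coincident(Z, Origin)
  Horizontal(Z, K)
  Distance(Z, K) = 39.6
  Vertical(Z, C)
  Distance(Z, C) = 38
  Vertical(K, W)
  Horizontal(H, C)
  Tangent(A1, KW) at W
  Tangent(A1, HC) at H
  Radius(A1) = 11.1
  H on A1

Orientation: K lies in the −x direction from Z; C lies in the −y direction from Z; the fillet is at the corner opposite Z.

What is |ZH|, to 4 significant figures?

47.50

Z is at the origin; ZK is horizontal with |ZK| = 39.6 and K on the −x side, so K = (-39.60, 0.000). ZC is vertical with |ZC| = 38.0 and C on the −y side, so C = (0.000, -38.00). The virtual corner opposite Z is at (-39.60, -38.00). Tangency of A1 to KW means the radius FW is perpendicular to KW and tangency of A1 to HC means the radius FH is perpendicular to HC, with radius 11.1, so the center F sits 11.1 in from both sides at F = (-28.50, -26.90). That places the tangent points at W = (-39.60, -26.90) on KW and H = (-28.50, -38.00) on HC. Then |ZH| = |H − Z| = 47.50.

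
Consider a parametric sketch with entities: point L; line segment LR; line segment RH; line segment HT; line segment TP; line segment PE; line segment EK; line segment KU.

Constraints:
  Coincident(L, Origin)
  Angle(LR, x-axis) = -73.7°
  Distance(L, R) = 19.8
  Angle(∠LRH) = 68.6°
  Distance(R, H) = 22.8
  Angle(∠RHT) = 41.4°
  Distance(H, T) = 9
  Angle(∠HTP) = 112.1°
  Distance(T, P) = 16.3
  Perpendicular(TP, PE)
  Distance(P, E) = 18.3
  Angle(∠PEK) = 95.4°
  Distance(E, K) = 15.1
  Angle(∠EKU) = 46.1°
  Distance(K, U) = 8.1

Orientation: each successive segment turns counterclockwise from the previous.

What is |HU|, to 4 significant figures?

10.93

L is at the origin; LR runs at -73.7° with length 19.8, so R = (5.557, -19.00). ∠LRH = 68.6° gives RH at 37.70° from the x-axis; with |RH| = 22.8, H = (23.60, -5.061). ∠RHT = 41.4° gives HT at 176.3° from the x-axis; with |HT| = 9.0, T = (14.62, -4.481). ∠HTP = 112.1° gives TP at -115.8° from the x-axis; with |TP| = 16.3, P = (7.522, -19.16). The perpendicularity gives PE at right angles to TP, so PE runs at -25.80°; with |PE| = 18.3, E = (24.00, -27.12). ∠PEK = 95.4° gives EK at 58.80° from the x-axis; with |EK| = 15.1, K = (31.82, -14.20). ∠EKU = 46.1° gives KU at -167.3° from the x-axis; with |KU| = 8.1, U = (23.92, -15.99). Then |HU| = |U − H| = 10.93.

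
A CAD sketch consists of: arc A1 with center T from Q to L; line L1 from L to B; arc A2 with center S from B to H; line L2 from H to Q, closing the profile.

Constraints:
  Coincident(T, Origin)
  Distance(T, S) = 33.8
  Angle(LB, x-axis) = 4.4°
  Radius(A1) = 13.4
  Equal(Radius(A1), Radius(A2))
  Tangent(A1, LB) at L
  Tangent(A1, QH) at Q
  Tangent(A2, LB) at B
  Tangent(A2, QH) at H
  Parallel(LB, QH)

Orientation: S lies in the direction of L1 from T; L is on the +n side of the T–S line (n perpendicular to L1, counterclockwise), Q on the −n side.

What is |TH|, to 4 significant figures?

36.36

Tangency of A1 to both parallel lines with radius 13.4 puts L and Q at T ± 13.4·n: L = (-1.028, 13.36), Q = (1.028, -13.36). Equal radii place B and H the same way about S: B = S + 13.4·n = (32.67, 15.95), H = S − 13.4·n = (34.73, -10.77). Then |TH| = |H − T| = 36.36.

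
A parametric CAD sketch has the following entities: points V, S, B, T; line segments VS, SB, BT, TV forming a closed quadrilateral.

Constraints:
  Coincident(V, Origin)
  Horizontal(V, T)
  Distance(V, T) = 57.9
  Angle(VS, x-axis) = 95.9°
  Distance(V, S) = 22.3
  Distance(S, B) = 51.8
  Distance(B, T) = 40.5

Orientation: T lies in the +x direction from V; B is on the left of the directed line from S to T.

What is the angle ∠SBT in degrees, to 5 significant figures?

87.154°

V is at the origin; VT is horizontal with |VT| = 57.9 and T in +x, so T = (57.9, 0). VS runs at 95.9° with |VS| = 22.3, so S = (-2.2923, 22.182). B is determined by |SB| = 51.8 and |BT| = 40.5 together: it lies at the intersection of circle(S, 51.8) and circle(T, 40.5). With |ST| = 64.149, the foot of the radical line on ST is 40.204 from S and the perpendicular offset is √(51.8² − 40.204²) = 32.663. Taking the left-of-ST solution: B = (46.726, 38.928).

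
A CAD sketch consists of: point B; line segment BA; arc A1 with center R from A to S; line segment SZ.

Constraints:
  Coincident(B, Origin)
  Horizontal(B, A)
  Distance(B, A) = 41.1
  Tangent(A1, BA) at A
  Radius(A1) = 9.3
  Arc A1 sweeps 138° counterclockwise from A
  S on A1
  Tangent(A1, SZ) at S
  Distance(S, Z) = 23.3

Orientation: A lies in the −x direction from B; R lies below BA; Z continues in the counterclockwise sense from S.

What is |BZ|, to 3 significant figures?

43.7

On A1, A sits at bearing 90° from R; a 138° counterclockwise sweep puts S at bearing 228°, so S = R + 9.3·(cos 228°, sin 228°) = (-47.3, -16.2). The tangent condition forces RS to be normal to SZ, so SZ runs along (−sin 228°, cos 228°); with |SZ| = 23.3, Z = (-30.0, -31.8). Then |BZ| = |Z − B| = 43.7.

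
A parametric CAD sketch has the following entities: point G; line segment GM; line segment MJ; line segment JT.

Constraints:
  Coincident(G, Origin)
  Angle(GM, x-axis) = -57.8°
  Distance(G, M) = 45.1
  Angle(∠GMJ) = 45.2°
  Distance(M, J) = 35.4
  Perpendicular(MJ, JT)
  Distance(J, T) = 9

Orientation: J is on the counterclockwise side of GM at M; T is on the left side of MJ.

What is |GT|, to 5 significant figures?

23.285

∠GMJ = 45.2°, so MJ runs at -57.8° + (180° − 45.2°) = 77.000° from the x-axis; with |MJ| = 35.4, J = M + 35.4·(cos 77.000°, sin 77.000°) = (31.996, -3.6706). MJ is perpendicular to JT; with |JT| = 9.0 on the left of MJ, T = J + 9.0·(-0.97437, 0.22495) = (23.227, -1.6461). Then |GT| = |T − G| = 23.285.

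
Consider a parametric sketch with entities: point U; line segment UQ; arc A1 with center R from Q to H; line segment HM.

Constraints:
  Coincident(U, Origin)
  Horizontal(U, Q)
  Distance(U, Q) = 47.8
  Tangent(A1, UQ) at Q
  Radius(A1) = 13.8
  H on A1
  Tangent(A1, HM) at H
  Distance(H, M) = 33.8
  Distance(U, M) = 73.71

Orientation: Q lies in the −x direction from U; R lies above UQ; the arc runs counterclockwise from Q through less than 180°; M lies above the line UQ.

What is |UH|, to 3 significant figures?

42.0

U is at the origin; UQ is horizontal with |UQ| = 47.8 and Q on the −x side, so Q = (-47.8, 0.00). A1 meets UQ tangentially, so RQ is at right angles to UQ, so R = Q + (0, 13.8) = (-47.8, 13.8). Since RH ⟂ HM (tangency), |RM| = √(13.8² + 33.8²) = 36.5 regardless of where H sits on A1. So M lies on both circle(U, 73.71) and circle(R, 36.5); the above-UQ intersection is M = (-54.4, 49.7). H is the foot of the tangent from M: H = (-36.2, 21.3).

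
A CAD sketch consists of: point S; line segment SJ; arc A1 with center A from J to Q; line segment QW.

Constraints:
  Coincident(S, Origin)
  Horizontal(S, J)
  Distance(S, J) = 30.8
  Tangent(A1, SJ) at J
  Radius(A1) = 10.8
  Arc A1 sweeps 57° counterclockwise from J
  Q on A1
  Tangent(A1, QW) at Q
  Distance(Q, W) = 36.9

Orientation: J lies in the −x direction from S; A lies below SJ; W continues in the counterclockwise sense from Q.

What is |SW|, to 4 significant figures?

69.86

S is at the origin; SJ is horizontal with |SJ| = 30.8 and J on the −x side, so J = (-30.80, 0.000). The tangent condition forces AJ to be normal to SJ, so A = J + (0, -10.8) = (-30.80, -10.80). On A1, J sits at bearing 90° from A; a 57° counterclockwise sweep puts Q at bearing 147°, so Q = A + 10.8·(cos 147°, sin 147°) = (-39.86, -4.918). The tangent condition forces AQ to be normal to QW, so QW runs along (−sin 147°, cos 147°); with |QW| = 36.9, W = (-59.95, -35.86). Then |SW| = |W − S| = 69.86.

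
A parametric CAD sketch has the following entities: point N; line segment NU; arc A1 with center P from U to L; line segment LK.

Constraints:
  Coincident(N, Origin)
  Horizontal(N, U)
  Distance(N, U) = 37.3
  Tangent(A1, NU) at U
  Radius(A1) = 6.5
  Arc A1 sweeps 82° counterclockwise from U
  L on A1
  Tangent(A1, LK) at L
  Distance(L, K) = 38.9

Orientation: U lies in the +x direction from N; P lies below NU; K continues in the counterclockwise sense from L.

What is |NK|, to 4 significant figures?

50.93

N is at the origin; N and U share the same y with |NU| = 37.3 and U on the +x side, so U = (37.30, 0.000). The tangent condition forces PU to be normal to NU, so P = U + (0, -6.5) = (37.30, -6.500). On A1, U sits at bearing 90° from P; an 82° counterclockwise sweep puts L at bearing 172°, so L = P + 6.5·(cos 172°, sin 172°) = (30.86, -5.595). Tangency of A1 to LK means the radius PL is perpendicular to LK, so LK runs along (−sin 172°, cos 172°); with |LK| = 38.9, K = (25.45, -44.12). Then |NK| = |K − N| = 50.93.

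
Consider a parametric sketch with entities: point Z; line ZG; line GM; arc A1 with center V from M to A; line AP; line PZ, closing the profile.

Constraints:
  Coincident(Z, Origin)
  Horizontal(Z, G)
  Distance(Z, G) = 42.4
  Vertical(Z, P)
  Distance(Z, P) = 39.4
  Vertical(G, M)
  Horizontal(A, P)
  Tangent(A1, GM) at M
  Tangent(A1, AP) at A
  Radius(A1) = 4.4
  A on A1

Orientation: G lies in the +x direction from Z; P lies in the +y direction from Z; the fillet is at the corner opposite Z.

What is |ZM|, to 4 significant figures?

54.98

The virtual corner opposite Z is at (42.40, 39.40). The tangent condition forces VM to be normal to GM and the tangent condition forces VA to be normal to AP, with radius 4.4, so the center V sits 4.4 in from both sides at V = (38.00, 35.00). That places the tangent points at M = (42.40, 35.00) on GM and A = (38.00, 39.40) on AP. Then |ZM| = |M − Z| = 54.98.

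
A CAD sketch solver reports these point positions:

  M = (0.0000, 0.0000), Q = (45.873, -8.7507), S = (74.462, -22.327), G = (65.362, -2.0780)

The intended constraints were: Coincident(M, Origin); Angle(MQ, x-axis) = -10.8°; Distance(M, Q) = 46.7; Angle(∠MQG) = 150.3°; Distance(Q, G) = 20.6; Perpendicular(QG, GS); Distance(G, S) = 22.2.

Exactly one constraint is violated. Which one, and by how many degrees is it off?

Perpendicular(QG, GS) — off by 5.30°.

M = (0.00, 0.00) ✓; MQ at -10.80° ✓; |MQ| = 46.70 ✓; ∠MQG = 150.3° ✓; |QG| = 20.60 ✓; ∠(QG, GS) = 84.70° ✗; |GS| = 22.20 ✓.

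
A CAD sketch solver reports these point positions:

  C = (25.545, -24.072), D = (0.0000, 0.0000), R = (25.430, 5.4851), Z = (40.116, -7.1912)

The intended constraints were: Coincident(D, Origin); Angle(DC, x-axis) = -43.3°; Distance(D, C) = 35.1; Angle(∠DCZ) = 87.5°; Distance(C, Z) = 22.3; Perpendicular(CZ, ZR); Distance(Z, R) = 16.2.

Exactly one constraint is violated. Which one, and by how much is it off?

Distance(Z, R) = 16.2 — off by 3.20.

D = (0.00, 0.00) ✓; DC at -43.30° ✓; |DC| = 35.10 ✓; ∠DCZ = 87.50° ✓; |CZ| = 22.30 ✓; ∠(CZ, ZR) = 90.00° ✓; |ZR| = 19.40 ✗.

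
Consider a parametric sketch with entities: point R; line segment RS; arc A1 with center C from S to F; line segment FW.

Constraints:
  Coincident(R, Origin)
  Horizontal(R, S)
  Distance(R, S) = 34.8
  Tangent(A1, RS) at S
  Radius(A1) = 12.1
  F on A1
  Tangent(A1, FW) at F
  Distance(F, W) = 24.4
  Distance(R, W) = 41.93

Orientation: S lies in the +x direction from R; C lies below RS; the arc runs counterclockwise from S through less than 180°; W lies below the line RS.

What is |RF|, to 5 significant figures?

25.483

R is at the origin; RS is horizontal with |RS| = 34.8 and S on the +x side, so S = (34.800, 0.0000). The tangent condition forces CS to be normal to RS, so C = S + (0, -12.1) = (34.800, -12.100). Since CF ⟂ FW (tangency), |CW| = √(12.1² + 24.4²) = 27.235 regardless of where F sits on A1. So W lies on both circle(R, 41.93) and circle(C, 27.235); the below-RS intersection is W = (21.613, -35.930). F is the foot of the tangent from W: F = (22.712, -11.555).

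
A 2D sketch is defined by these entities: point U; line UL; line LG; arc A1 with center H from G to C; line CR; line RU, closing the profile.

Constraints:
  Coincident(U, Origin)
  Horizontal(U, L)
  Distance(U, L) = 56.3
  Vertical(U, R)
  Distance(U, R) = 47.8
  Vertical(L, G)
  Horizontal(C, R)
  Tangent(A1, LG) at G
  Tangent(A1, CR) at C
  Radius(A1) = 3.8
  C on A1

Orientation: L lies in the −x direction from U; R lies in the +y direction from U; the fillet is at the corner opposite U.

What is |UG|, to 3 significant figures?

71.5

U is at the origin; U and L share the same y with |UL| = 56.3 and L on the −x side, so L = (-56.3, 0.00). UR is vertical with |UR| = 47.8 and R on the +y side, so R = (0.00, 47.8). The virtual corner opposite U is at (-56.3, 47.8). Since A1 is tangent to LG there, HG ⟂ LG and A1 meets CR tangentially, so HC is at right angles to CR, with radius 3.8, so the center H sits 3.8 in from both sides at H = (-52.5, 44.0). That places the tangent points at G = (-56.3, 44.0) on LG and C = (-52.5, 47.8) on CR. Then |UG| = |G − U| = 71.5.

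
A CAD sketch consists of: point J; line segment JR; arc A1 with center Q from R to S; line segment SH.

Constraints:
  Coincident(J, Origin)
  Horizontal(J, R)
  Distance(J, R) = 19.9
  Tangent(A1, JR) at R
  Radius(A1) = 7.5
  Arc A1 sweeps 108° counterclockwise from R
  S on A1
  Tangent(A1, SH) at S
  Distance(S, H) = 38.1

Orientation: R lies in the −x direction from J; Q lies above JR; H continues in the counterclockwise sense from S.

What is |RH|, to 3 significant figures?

46.3

J is at the origin; JR is horizontal with |JR| = 19.9 and R on the −x side, so R = (-19.9, 0.00). Since A1 is tangent to JR there, QR ⟂ JR, so Q = R + (0, 7.5) = (-19.9, 7.50). On A1, R sits at bearing -90° from Q; a 108° counterclockwise sweep puts S at bearing 18°, so S = Q + 7.5·(cos 18°, sin 18°) = (-12.8, 9.82). A1 meets SH tangentially, so QS is at right angles to SH, so SH runs along (−sin 18°, cos 18°); with |SH| = 38.1, H = (-24.5, 46.1). Then |RH| = |H − R| = 46.3.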